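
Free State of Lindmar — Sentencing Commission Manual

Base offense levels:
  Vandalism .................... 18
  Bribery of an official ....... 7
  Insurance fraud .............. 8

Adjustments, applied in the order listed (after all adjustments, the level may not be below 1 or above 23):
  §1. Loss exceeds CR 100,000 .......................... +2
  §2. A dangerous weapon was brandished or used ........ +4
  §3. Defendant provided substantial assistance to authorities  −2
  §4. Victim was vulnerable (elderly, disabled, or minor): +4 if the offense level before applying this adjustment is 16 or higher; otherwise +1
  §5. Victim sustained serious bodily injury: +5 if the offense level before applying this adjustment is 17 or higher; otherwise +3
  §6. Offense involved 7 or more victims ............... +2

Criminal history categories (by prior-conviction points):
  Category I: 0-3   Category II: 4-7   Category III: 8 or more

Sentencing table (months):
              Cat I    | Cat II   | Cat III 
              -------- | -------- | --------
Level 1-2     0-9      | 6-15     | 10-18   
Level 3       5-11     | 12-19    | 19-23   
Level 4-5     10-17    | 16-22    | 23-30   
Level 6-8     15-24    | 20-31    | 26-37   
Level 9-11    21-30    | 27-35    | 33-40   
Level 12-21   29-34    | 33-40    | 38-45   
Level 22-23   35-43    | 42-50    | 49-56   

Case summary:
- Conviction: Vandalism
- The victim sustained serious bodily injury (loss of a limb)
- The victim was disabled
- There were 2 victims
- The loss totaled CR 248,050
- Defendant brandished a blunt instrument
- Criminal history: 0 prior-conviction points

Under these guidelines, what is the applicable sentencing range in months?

35-43 months

Base offense level for vandalism: 18.
§1 applies: 18 + 2 = 20.
§2 applies: 20 + 4 = 24.
§3 does not apply.
§4 applies (level before this adjustment is 24 ≥ 16, so +4): 24 + 4 = 28.
§5 applies (level before this adjustment is 28 ≥ 17, so +5): 28 + 5 = 33.
§6 does not apply.
Level 33 exceeds the maximum of 23; capped at 23.
Final offense level: 23.
Criminal history: 0 prior points → Category I (0-3).
Level 23 falls in the 22-23 band.
Grid: Level 22-23 × Category I = 35-43 months.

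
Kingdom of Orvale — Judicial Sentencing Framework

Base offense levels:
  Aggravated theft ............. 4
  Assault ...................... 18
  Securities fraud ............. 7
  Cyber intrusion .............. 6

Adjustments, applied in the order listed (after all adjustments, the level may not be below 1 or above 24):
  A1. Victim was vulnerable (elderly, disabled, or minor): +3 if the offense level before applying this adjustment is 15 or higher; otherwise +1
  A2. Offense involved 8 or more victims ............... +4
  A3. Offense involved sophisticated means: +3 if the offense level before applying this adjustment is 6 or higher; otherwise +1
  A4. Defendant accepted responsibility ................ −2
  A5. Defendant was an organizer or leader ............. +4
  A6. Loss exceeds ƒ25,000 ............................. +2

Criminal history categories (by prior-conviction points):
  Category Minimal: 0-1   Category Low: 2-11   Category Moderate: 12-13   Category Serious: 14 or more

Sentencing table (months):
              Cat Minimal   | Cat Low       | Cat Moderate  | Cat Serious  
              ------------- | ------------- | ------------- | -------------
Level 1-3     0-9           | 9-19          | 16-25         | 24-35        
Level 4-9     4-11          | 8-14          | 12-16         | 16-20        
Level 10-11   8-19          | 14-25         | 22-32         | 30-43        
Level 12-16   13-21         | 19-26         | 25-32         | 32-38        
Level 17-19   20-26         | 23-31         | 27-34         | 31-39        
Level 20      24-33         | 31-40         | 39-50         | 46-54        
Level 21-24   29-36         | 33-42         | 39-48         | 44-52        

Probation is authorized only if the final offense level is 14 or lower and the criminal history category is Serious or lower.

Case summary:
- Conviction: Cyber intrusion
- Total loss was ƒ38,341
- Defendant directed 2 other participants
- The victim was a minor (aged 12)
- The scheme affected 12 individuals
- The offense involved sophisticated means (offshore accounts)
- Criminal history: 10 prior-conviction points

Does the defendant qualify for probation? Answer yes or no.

Base offense level for cyber intrusion: 6.
A1 applies (level before this adjustment is 6 < 15, so +1): 6 + 1 = 7.
A2 applies: 7 + 4 = 11.
A3 applies (level before this adjustment is 11 ≥ 6, so +3): 11 + 3 = 14.
A5 applies: 14 + 4 = 18.
A6 applies: 18 + 2 = 20.
Final offense level: 20.
Criminal history: 10 prior points → Category Low (2-11).
Level 20 falls in the 20 band.
Grid: Level 20 × Category Low = 31-40 months.
Probation check: level 20 > 14 and category Low ≤ Serious → not eligible.

No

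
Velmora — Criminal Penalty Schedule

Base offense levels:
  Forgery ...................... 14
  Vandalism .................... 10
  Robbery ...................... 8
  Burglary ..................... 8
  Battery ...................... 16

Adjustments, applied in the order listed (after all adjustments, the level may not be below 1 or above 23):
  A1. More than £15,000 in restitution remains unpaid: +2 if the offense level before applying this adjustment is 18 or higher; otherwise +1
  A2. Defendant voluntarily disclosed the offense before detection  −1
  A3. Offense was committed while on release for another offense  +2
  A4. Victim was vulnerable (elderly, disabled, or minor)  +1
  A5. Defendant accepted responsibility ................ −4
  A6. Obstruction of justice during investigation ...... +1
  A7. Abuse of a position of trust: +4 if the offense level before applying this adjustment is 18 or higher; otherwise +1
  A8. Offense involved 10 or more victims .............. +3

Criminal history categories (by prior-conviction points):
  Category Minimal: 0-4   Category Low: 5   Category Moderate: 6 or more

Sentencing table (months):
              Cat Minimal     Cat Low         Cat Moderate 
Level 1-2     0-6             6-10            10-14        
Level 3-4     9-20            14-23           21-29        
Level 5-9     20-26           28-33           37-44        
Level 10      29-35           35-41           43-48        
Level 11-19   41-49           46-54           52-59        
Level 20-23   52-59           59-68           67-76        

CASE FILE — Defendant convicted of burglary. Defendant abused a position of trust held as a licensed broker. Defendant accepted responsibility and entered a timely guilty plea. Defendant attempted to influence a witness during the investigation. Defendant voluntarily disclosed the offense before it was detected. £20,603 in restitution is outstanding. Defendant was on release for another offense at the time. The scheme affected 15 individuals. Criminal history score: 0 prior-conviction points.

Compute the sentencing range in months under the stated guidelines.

41-49 months

Base offense level for burglary: 8.
A1 applies (level before this adjustment is 8 < 18, so +1): 8 + 1 = 9.
A2 applies: 9 − 1 = 8.
A3 applies: 8 + 2 = 10.
A5 applies: 10 − 4 = 6.
A6 applies: 6 + 1 = 7.
A7 applies (level before this adjustment is 7 < 18, so +1): 7 + 1 = 8.
A8 applies: 8 + 3 = 11.
Final offense level: 11.
Criminal history: 0 prior points → Category Minimal (0-4).
Level 11 falls in the 11-19 band.
Grid: Level 11-19 × Category Minimal = 41-49 months.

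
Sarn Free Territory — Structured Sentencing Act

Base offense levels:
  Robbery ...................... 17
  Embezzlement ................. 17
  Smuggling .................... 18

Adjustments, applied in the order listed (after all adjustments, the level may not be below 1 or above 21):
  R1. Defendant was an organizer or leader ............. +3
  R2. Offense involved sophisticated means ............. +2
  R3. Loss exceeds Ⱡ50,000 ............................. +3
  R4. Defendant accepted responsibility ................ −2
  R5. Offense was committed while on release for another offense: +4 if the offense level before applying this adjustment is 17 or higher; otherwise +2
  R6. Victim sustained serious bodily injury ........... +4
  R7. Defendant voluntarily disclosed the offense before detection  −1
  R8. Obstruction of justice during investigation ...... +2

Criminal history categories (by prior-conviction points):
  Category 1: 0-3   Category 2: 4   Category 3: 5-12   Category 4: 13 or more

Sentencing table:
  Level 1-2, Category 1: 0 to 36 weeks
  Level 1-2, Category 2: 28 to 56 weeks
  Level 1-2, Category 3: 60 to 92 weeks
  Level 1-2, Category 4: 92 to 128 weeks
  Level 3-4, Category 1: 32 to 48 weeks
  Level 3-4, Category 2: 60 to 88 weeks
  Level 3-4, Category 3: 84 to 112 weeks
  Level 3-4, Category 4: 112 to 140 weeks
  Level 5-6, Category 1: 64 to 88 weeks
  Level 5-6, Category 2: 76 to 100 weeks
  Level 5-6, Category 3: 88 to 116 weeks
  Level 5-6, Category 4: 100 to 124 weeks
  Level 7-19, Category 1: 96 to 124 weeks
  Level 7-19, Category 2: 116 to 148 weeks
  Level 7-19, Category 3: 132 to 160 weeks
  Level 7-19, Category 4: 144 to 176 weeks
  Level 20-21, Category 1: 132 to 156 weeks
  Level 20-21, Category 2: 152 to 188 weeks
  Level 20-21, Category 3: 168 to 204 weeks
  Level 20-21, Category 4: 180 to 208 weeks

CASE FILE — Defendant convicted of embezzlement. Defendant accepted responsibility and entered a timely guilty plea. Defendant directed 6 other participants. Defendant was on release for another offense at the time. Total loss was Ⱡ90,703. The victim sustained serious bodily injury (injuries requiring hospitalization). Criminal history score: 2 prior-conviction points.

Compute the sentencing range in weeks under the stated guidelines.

Base offense level for embezzlement: 17.
R1 applies: 17 + 3 = 20.
R3 applies: 20 + 3 = 23.
R4 applies: 23 − 2 = 21.
R5 applies (level before this adjustment is 21 ≥ 17, so +4): 21 + 4 = 25.
R6 applies: 25 + 4 = 29.
R7 does not apply.
Level 29 exceeds the maximum of 21; capped at 21.
Final offense level: 21.
Criminal history: 2 prior points → Category 1 (0-3).
Level 21 falls in the 20-21 band.
Grid: Level 20-21 × Category 1 = 132-156 weeks.

132-156 weeks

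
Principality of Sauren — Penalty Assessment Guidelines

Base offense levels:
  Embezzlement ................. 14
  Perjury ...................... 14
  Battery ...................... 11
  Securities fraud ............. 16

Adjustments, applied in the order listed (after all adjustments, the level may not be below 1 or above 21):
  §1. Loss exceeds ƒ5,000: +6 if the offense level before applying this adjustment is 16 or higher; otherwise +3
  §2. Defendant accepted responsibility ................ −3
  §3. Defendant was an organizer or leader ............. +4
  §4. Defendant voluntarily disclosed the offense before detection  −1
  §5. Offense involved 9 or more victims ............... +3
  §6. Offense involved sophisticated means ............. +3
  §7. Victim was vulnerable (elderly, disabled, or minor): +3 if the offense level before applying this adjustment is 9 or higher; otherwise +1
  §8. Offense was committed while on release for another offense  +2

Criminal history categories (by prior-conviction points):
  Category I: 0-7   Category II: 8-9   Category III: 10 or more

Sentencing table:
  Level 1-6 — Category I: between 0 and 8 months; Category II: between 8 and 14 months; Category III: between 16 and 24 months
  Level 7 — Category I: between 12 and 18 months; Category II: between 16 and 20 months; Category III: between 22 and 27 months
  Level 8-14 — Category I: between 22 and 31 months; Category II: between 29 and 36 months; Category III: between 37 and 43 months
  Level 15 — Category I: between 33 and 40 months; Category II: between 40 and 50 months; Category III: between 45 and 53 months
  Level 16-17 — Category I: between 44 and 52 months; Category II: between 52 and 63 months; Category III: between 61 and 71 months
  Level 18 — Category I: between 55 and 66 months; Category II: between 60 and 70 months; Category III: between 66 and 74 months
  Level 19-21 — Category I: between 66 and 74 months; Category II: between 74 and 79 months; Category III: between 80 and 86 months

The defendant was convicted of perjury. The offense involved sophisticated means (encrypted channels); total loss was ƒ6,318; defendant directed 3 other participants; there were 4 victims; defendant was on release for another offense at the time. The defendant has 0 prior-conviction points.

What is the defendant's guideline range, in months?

Base offense level for perjury: 14.
§1 applies (level before this adjustment is 14 < 16, so +3): 14 + 3 = 17.
§3 applies: 17 + 4 = 21.
§6 applies: 21 + 3 = 24.
§8 applies: 24 + 2 = 26.
Level 26 exceeds the maximum of 21; capped at 21.
Final offense level: 21.
Criminal history: 0 prior points → Category I (0-7).
Level 21 falls in the 19-21 band.
Grid: Level 19-21 × Category I = 66-74 months.

66-74 months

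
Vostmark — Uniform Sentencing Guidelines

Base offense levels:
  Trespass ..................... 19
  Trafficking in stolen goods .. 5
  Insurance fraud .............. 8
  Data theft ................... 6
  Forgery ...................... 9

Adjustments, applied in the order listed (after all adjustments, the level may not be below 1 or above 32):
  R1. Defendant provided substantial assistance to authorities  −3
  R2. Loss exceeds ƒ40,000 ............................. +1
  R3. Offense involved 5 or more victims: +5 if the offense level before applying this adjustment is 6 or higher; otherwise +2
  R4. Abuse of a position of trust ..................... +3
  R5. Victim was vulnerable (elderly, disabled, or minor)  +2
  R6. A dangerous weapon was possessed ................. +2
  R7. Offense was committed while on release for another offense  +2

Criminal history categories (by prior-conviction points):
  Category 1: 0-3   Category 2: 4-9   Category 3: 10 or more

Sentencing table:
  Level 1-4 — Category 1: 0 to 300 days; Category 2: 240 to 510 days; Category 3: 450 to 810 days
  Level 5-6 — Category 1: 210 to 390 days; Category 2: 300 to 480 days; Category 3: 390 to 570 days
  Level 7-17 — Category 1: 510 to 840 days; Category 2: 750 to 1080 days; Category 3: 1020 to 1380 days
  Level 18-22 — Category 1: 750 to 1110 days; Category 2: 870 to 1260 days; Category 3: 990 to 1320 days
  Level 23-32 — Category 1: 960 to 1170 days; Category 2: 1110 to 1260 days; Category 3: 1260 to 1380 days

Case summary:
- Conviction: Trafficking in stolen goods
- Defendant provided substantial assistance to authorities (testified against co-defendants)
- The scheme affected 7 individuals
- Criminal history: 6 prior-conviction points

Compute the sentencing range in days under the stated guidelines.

240-510 days

Base offense level for trafficking in stolen goods: 5.
R1 applies: 5 − 3 = 2.
R2 does not apply.
R3 applies (level before this adjustment is 2 < 6, so +2): 2 + 2 = 4.
R4 does not apply.
R6 does not apply.
R7 does not apply.
Final offense level: 4.
Criminal history: 6 prior points → Category 2 (4-9).
Level 4 falls in the 1-4 band.
Grid: Level 1-4 × Category 2 = 240-510 days.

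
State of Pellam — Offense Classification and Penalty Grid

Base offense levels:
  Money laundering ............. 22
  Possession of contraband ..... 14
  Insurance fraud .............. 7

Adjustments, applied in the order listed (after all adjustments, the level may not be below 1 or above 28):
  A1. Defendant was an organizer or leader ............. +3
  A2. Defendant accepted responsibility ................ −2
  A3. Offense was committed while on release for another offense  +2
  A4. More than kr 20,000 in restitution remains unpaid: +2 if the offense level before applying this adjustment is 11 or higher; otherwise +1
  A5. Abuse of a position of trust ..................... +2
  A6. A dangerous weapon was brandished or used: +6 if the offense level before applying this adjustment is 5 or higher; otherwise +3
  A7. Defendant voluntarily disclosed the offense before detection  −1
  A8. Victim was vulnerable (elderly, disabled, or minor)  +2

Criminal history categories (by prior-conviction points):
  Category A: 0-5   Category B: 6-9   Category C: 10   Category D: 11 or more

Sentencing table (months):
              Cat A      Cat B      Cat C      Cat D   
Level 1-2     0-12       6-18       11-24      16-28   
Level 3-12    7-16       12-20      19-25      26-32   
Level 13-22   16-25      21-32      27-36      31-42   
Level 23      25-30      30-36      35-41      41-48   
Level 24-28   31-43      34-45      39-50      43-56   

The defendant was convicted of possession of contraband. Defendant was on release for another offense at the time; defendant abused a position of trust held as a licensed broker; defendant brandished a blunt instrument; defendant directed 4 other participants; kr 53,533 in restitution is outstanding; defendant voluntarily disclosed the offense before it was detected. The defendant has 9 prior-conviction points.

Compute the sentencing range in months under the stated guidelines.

Base offense level for possession of contraband: 14.
A1 applies: 14 + 3 = 17.
A2 does not apply.
A3 applies: 17 + 2 = 19.
A4 applies (level before this adjustment is 19 ≥ 11, so +2): 19 + 2 = 21.
A5 applies: 21 + 2 = 23.
A6 applies (level before this adjustment is 23 ≥ 5, so +6): 23 + 6 = 29.
A7 applies: 29 − 1 = 28.
Final offense level: 28.
Criminal history: 9 prior points → Category B (6-9).
Level 28 falls in the 24-28 band.
Grid: Level 24-28 × Category B = 34-45 months.

34-45 months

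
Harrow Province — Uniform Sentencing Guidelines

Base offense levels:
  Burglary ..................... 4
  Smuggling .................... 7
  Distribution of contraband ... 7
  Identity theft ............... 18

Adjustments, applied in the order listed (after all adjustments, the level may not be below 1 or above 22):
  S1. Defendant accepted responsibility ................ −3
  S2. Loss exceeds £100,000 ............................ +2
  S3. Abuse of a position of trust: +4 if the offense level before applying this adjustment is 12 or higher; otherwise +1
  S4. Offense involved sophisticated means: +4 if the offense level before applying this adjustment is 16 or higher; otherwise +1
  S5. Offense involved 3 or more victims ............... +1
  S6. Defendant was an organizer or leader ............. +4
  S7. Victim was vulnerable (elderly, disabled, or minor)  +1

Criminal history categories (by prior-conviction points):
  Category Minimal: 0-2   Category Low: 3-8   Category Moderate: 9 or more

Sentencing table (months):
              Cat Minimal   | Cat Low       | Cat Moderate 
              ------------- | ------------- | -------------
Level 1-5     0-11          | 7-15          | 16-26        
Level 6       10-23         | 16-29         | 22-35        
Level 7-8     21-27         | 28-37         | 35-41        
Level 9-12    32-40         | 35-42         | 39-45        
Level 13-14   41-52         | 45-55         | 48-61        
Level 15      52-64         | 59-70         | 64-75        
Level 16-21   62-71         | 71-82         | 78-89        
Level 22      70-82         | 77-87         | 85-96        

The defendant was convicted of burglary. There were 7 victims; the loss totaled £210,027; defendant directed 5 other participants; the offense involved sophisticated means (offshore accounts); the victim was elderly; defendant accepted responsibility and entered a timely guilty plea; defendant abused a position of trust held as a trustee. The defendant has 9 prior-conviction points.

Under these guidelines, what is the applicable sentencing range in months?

39-45 months

Base offense level for burglary: 4.
S1 applies: 4 − 3 = 1.
S2 applies: 1 + 2 = 3.
S3 applies (level before this adjustment is 3 < 12, so +1): 3 + 1 = 4.
S4 applies (level before this adjustment is 4 < 16, so +1): 4 + 1 = 5.
S5 applies: 5 + 1 = 6.
S6 applies: 6 + 4 = 10.
S7 applies: 10 + 1 = 11.
Final offense level: 11.
Criminal history: 9 prior points → Category Moderate (9+).
Level 11 falls in the 9-12 band.
Grid: Level 9-12 × Category Moderate = 39-45 months.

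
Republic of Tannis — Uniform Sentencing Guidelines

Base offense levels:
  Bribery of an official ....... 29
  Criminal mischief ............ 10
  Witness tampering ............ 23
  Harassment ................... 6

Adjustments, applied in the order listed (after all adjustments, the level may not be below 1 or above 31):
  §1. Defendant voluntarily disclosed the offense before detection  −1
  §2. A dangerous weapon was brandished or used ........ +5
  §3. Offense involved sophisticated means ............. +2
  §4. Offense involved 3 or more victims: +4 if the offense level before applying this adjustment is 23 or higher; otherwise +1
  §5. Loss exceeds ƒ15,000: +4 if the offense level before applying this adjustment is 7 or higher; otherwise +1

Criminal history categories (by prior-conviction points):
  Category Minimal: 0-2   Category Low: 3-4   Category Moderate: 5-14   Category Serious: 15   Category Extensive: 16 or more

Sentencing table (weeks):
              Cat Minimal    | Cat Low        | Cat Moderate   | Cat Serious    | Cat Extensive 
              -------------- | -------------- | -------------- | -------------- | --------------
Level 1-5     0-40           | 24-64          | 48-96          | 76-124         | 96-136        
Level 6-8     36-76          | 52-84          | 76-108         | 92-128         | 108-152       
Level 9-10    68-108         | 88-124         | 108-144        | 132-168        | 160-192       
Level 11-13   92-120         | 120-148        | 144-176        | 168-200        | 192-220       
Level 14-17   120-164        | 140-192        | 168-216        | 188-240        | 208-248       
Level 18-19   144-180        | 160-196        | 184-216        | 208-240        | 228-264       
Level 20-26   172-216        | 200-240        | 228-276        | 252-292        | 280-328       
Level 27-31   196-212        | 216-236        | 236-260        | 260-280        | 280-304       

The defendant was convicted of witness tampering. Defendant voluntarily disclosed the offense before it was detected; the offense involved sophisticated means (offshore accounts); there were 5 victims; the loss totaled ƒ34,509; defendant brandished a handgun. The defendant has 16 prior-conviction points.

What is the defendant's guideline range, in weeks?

Base offense level for witness tampering: 23.
§1 applies: 23 − 1 = 22.
§2 applies: 22 + 5 = 27.
§3 applies: 27 + 2 = 29.
§4 applies (level before this adjustment is 29 ≥ 23, so +4): 29 + 4 = 33.
§5 applies (level before this adjustment is 33 ≥ 7, so +4): 33 + 4 = 37.
Level 37 exceeds the maximum of 31; capped at 31.
Final offense level: 31.
Criminal history: 16 prior points → Category Extensive (16+).
Level 31 falls in the 27-31 band.
Grid: Level 27-31 × Category Extensive = 280-304 weeks.

280-304 weeks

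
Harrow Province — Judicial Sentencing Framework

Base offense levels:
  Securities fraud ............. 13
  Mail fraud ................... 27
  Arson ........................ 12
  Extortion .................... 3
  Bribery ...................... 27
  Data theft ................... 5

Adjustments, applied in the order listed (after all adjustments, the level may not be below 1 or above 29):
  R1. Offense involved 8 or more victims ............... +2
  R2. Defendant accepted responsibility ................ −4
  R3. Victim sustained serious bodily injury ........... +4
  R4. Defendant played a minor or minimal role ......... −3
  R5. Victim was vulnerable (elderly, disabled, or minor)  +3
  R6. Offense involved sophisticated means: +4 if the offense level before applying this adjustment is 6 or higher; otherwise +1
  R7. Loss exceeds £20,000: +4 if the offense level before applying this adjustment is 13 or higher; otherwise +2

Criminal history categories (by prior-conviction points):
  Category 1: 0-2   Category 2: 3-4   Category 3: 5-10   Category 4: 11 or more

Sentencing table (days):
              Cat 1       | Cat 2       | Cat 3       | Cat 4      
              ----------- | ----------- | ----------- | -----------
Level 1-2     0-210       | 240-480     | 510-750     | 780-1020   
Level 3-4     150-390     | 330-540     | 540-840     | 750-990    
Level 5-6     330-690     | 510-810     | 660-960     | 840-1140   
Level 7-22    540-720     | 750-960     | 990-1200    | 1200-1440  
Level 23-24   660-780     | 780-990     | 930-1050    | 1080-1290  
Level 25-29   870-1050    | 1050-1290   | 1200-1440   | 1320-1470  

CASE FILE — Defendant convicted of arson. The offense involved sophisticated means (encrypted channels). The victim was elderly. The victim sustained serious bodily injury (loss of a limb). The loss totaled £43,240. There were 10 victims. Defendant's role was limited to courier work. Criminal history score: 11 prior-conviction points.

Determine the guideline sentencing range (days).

Base offense level for arson: 12.
R1 applies: 12 + 2 = 14.
R2 does not apply.
R3 applies: 14 + 4 = 18.
R4 applies: 18 − 3 = 15.
R5 applies: 15 + 3 = 18.
R6 applies (level before this adjustment is 18 ≥ 6, so +4): 18 + 4 = 22.
R7 applies (level before this adjustment is 22 ≥ 13, so +4): 22 + 4 = 26.
Final offense level: 26.
Criminal history: 11 prior points → Category 4 (11+).
Level 26 falls in the 25-29 band.
Grid: Level 25-29 × Category 4 = 1320-1470 days.

1320-1470 days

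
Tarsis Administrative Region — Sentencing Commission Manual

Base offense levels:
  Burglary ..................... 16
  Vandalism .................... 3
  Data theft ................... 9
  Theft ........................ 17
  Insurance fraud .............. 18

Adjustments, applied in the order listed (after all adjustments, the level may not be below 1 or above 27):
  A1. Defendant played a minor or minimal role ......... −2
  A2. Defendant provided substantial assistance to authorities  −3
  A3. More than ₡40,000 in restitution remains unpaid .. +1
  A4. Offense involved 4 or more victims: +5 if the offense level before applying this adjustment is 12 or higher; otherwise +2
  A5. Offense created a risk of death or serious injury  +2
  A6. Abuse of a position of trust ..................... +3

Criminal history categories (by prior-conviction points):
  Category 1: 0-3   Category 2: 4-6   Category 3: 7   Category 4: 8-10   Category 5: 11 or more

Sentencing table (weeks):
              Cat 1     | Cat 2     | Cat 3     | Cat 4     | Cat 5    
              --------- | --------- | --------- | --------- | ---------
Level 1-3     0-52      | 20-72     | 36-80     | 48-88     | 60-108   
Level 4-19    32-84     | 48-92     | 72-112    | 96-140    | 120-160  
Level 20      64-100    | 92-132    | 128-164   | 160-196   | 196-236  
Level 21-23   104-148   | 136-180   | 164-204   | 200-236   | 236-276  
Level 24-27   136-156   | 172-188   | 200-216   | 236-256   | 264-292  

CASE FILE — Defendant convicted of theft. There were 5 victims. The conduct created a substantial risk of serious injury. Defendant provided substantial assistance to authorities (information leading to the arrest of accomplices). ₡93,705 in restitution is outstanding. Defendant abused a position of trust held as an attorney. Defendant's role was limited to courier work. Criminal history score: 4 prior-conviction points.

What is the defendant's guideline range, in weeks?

Base offense level for theft: 17.
A1 applies: 17 − 2 = 15.
A2 applies: 15 − 3 = 12.
A3 applies: 12 + 1 = 13.
A4 applies (level before this adjustment is 13 ≥ 12, so +5): 13 + 5 = 18.
A5 applies: 18 + 2 = 20.
A6 applies: 20 + 3 = 23.
Final offense level: 23.
Criminal history: 4 prior points → Category 2 (4-6).
Level 23 falls in the 21-23 band.
Grid: Level 21-23 × Category 2 = 136-180 weeks.

136-180 weeks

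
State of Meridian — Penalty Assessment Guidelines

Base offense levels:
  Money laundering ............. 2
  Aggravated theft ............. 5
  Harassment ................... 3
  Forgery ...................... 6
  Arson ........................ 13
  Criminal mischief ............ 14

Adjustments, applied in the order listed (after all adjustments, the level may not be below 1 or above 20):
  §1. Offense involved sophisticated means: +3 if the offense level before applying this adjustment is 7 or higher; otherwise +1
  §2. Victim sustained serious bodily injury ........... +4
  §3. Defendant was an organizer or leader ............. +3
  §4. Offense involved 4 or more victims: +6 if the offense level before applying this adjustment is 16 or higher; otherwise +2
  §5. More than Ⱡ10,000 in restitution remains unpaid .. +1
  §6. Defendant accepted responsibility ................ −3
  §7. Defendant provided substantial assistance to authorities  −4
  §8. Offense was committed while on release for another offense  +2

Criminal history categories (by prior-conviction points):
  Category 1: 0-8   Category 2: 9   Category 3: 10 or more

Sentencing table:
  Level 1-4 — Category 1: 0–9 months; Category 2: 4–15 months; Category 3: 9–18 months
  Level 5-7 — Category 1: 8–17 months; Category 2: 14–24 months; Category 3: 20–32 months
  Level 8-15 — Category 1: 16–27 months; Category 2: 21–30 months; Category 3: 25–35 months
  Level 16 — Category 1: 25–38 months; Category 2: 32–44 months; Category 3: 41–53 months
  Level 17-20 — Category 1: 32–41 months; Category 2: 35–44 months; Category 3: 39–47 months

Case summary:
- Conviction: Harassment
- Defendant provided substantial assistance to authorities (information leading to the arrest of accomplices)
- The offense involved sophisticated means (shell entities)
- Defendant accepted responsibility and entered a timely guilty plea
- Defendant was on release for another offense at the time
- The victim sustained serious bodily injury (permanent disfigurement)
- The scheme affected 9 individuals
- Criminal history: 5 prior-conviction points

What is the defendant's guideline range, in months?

8-17 months

Base offense level for harassment: 3.
§1 applies (level before this adjustment is 3 < 7, so +1): 3 + 1 = 4.
§2 applies: 4 + 4 = 8.
§3 does not apply.
§4 applies (level before this adjustment is 8 < 16, so +2): 8 + 2 = 10.
§6 applies: 10 − 3 = 7.
§7 applies: 7 − 4 = 3.
§8 applies: 3 + 2 = 5.
Final offense level: 5.
Criminal history: 5 prior points → Category 1 (0-8).
Level 5 falls in the 5-7 band.
Grid: Level 5-7 × Category 1 = 8-17 months.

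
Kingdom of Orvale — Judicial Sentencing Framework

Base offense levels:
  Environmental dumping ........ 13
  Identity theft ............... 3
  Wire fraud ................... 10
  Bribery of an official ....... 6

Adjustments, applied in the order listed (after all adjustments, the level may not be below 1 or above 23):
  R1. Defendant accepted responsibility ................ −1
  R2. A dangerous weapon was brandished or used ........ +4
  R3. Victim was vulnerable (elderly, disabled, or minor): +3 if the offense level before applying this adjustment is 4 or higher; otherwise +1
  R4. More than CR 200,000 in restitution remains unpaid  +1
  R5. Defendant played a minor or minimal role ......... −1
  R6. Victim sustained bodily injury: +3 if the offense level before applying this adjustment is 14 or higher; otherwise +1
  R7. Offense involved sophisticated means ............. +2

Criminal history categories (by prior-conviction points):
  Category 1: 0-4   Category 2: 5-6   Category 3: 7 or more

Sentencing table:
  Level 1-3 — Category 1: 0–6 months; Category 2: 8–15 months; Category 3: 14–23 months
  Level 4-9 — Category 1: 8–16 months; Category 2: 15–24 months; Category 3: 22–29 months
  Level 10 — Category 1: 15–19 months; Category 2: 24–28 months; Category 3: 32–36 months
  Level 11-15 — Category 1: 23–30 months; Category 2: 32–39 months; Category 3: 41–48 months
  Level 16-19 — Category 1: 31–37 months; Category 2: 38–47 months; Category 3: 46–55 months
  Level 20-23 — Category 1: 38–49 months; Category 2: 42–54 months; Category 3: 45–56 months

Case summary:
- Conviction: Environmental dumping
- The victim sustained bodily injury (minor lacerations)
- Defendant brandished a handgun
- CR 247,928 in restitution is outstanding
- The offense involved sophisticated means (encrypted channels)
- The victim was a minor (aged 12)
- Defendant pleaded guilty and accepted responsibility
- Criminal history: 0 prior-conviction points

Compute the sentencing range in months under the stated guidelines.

38-49 months

Base offense level for environmental dumping: 13.
R1 applies: 13 − 1 = 12.
R2 applies: 12 + 4 = 16.
R3 applies (level before this adjustment is 16 ≥ 4, so +3): 16 + 3 = 19.
R4 applies: 19 + 1 = 20.
R5 does not apply.
R6 applies (level before this adjustment is 20 ≥ 14, so +3): 20 + 3 = 23.
R7 applies: 23 + 2 = 25.
Level 25 exceeds the maximum of 23; capped at 23.
Final offense level: 23.
Criminal history: 0 prior points → Category 1 (0-4).
Level 23 falls in the 20-23 band.
Grid: Level 20-23 × Category 1 = 38-49 months.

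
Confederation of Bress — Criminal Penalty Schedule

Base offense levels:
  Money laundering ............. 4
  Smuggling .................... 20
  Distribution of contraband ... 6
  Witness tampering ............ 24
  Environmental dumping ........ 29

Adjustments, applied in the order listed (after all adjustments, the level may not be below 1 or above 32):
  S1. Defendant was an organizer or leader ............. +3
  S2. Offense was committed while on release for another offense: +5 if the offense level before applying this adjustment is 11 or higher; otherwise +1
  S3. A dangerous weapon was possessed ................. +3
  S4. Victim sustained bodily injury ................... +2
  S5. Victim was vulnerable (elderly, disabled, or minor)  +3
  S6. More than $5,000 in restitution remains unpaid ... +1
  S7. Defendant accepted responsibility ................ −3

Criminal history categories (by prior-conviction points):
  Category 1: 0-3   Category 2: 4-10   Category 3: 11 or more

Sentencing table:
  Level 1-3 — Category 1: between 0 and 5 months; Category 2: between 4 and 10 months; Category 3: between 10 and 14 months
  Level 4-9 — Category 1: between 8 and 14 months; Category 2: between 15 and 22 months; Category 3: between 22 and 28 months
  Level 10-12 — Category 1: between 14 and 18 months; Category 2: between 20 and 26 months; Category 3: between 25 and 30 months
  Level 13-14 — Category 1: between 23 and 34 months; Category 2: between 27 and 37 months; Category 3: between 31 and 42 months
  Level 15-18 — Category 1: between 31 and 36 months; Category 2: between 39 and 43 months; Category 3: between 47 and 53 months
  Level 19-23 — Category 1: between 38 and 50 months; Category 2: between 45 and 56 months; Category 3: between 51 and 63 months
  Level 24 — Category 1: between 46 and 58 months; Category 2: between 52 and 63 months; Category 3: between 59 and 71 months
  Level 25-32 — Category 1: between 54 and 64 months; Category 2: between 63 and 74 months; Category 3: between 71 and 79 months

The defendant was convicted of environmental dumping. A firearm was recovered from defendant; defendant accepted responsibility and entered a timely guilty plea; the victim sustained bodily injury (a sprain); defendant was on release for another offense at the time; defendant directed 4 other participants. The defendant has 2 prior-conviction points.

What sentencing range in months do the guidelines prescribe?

Base offense level for environmental dumping: 29.
S1 applies: 29 + 3 = 32.
S2 applies (level before this adjustment is 32 ≥ 11, so +5): 32 + 5 = 37.
S3 applies: 37 + 3 = 40.
S4 applies: 40 + 2 = 42.
S5 does not apply.
S7 applies: 42 − 3 = 39.
Level 39 exceeds the maximum of 32; capped at 32.
Final offense level: 32.
Criminal history: 2 prior points → Category 1 (0-3).
Level 32 falls in the 25-32 band.
Grid: Level 25-32 × Category 1 = 54-64 months.

54-64 months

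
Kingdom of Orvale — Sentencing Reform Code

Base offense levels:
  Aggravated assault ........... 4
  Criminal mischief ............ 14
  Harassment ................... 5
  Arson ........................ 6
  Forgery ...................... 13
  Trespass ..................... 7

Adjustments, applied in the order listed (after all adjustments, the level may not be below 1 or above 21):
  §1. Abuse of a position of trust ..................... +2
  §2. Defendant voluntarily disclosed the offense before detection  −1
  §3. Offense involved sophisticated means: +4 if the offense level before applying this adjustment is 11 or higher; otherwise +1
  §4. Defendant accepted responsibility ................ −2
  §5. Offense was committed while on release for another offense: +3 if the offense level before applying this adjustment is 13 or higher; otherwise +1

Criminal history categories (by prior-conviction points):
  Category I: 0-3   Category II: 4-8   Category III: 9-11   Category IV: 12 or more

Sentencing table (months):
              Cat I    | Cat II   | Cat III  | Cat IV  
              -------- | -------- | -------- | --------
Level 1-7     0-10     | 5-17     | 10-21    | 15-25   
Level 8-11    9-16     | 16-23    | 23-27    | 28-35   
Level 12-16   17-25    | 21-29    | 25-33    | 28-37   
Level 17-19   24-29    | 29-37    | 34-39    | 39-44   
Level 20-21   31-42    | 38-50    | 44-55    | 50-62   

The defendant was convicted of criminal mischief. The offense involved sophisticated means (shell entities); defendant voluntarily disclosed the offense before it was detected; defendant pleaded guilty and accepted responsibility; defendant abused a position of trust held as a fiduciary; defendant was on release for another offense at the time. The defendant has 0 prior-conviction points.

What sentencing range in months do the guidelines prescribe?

Base offense level for criminal mischief: 14.
§1 applies: 14 + 2 = 16.
§2 applies: 16 − 1 = 15.
§3 applies (level before this adjustment is 15 ≥ 11, so +4): 15 + 4 = 19.
§4 applies: 19 − 2 = 17.
§5 applies (level before this adjustment is 17 ≥ 13, so +3): 17 + 3 = 20.
Final offense level: 20.
Criminal history: 0 prior points → Category I (0-3).
Level 20 falls in the 20-21 band.
Grid: Level 20-21 × Category I = 31-42 months.

31-42 months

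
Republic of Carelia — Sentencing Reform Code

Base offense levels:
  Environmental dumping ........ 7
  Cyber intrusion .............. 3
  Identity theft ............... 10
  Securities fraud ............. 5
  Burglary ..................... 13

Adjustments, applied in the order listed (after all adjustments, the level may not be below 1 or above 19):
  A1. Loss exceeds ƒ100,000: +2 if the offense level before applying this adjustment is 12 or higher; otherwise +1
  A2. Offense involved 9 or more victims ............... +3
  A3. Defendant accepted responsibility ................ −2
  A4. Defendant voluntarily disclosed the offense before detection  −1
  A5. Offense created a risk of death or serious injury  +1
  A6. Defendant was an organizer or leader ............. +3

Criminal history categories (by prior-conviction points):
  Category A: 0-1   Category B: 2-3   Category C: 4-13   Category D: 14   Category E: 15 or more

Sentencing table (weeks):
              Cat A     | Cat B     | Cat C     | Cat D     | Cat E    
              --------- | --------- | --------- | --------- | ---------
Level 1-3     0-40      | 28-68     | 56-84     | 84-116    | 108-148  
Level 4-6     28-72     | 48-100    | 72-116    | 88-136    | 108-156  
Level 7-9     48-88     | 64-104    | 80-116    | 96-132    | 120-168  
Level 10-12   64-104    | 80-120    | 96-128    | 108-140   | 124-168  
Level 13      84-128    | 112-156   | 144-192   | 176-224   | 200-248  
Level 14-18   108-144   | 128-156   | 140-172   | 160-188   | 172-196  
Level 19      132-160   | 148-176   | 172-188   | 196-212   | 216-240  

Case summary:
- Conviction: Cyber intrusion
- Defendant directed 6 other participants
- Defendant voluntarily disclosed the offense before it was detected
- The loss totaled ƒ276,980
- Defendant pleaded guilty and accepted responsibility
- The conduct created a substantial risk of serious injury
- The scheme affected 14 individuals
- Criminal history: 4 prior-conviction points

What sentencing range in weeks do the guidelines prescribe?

80-116 weeks

Base offense level for cyber intrusion: 3.
A1 applies (level before this adjustment is 3 < 12, so +1): 3 + 1 = 4.
A2 applies: 4 + 3 = 7.
A3 applies: 7 − 2 = 5.
A4 applies: 5 − 1 = 4.
A5 applies: 4 + 1 = 5.
A6 applies: 5 + 3 = 8.
Final offense level: 8.
Criminal history: 4 prior points → Category C (4-13).
Level 8 falls in the 7-9 band.
Grid: Level 7-9 × Category C = 80-116 weeks.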